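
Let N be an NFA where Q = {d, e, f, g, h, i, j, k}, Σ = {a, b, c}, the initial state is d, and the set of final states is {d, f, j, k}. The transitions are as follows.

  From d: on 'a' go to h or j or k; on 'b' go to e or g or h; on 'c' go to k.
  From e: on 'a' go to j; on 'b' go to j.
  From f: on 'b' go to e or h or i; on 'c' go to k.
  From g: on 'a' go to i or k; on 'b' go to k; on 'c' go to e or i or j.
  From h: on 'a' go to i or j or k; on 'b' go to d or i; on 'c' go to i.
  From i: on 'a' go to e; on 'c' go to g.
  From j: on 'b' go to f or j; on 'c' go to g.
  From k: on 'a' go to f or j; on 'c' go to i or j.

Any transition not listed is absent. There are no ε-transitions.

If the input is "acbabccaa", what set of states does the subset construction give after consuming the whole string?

{e, f, j}

Start in {d}.
Read 'a': d→{h, j, k}; now {h, j, k}.
Read 'c': h→{i}, j→{g}, k→{i, j}; now {g, i, j}.
Read 'b': g→{k}, i→∅, j→{f, j}; now {f, j, k}.
Read 'a': f→∅, j→∅, k→{f, j}; now {f, j}.
Read 'b': f→{e, h, i}, j→{f, j}; now {e, f, h, i, j}.
Read 'c': e→∅, f→{k}, h→{i}, i→{g}, j→{g}; now {g, i, k}.
Read 'c': g→{e, i, j}, i→{g}, k→{i, j}; now {e, g, i, j}.
Read 'a': e→{j}, g→{i, k}, i→{e}, j→∅; now {e, i, j, k}.
Read 'a': e→{j}, i→{e}, j→∅, k→{f, j}; now {e, f, j}.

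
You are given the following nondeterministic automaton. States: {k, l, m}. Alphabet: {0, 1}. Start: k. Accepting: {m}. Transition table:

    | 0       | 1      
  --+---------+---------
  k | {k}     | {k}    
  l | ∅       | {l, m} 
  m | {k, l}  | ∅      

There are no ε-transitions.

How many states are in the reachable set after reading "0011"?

Start in {k}.
Read '0': {k} → {k}.
Read '0': {k} → {k}.
Read '1': {k} → {k}.
Read '1': {k} → {k}.
That set has 1 state.

1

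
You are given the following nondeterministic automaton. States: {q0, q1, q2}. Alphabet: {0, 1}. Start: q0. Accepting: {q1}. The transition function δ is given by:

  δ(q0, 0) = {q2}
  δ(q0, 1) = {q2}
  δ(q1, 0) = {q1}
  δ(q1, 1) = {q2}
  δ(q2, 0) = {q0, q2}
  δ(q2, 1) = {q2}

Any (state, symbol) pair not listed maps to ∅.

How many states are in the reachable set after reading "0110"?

2

Start in {q0}.
Read '0': {q0} → {q2}.
Read '1': {q2} → {q2}.
Read '1': {q2} → {q2}.
Read '0': {q2} → {q0, q2}.
That set has 2 states.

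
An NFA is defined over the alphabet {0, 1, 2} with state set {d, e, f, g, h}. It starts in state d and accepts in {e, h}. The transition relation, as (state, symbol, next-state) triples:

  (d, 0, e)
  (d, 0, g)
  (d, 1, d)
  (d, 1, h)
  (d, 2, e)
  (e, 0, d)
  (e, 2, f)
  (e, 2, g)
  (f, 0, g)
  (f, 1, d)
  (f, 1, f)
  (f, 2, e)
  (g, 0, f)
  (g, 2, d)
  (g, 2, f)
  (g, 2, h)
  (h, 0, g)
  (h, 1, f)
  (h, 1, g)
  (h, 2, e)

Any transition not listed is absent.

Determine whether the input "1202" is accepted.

Start in {d}.
Read '1': d→{d, h}; now {d, h}.
Read '2': d→{e}, h→{e}; now {e}.
Read '0': e→{d}; now {d}.
Read '2': d→{e}; now {e}.
The final set {e} contains the accepting state e.

Yes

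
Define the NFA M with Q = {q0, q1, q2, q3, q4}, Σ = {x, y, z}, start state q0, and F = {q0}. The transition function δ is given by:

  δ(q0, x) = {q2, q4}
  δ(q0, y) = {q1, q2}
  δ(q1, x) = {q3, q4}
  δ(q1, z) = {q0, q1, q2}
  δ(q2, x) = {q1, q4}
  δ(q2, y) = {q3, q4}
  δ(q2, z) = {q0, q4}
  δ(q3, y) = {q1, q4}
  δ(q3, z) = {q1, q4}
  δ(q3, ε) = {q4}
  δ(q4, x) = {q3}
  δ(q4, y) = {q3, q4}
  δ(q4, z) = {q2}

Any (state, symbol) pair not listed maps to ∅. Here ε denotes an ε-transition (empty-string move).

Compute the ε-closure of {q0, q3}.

Begin with {q0, q3}.
ε-move q3 → q4; add q4.

{q0, q3, q4}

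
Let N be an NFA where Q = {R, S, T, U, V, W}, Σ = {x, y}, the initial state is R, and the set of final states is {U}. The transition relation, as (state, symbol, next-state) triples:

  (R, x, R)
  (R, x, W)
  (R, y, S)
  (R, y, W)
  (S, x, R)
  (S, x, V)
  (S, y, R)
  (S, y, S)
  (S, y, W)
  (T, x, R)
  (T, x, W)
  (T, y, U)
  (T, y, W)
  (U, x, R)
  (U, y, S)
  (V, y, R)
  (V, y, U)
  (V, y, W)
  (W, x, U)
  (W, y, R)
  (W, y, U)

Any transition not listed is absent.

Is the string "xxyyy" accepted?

Yes

Start in {R}.
Read 'x': R→{R, W}; now {R, W}.
Read 'x': R→{R, W}, W→{U}; now {R, U, W}.
Read 'y': R→{S, W}, U→{S}, W→{R, U}; now {R, S, U, W}.
Read 'y': R→{S, W}, S→{R, S, W}, U→{S}, W→{R, U}; now {R, S, U, W}.
Read 'y': R→{S, W}, S→{R, S, W}, U→{S}, W→{R, U}; now {R, S, U, W}.
The final set {R, S, U, W} contains the accepting state U.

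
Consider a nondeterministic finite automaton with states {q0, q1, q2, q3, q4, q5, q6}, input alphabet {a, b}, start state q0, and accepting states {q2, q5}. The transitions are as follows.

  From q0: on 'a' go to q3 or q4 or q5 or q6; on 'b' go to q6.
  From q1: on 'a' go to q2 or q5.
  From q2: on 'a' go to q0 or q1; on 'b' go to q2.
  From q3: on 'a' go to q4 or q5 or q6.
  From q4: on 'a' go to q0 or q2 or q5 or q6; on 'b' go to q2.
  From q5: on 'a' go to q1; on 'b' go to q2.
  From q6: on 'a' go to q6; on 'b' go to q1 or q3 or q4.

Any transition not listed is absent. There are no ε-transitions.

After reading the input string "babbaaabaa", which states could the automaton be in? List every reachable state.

Start in {q0}.
Read 'b': q0→{q6}; now {q6}.
Read 'a': q6→{q6}; now {q6}.
Read 'b': q6→{q1, q3, q4}; now {q1, q3, q4}.
Read 'b': q1→∅, q3→∅, q4→{q2}; now {q2}.
Read 'a': q2→{q0, q1}; now {q0, q1}.
Read 'a': q0→{q3, q4, q5, q6}, q1→{q2, q5}; now {q2, q3, q4, q5, q6}.
Read 'a': q2→{q0, q1}, q3→{q4, q5, q6}, q4→{q0, q2, q5, q6}, q5→{q1}, q6→{q6}; now {q0, q1, q2, q4, q5, q6}.
Read 'b': q0→{q6}, q1→∅, q2→{q2}, q4→{q2}, q5→{q2}, q6→{q1, q3, q4}; now {q1, q2, q3, q4, q6}.
Read 'a': q1→{q2, q5}, q2→{q0, q1}, q3→{q4, q5, q6}, q4→{q0, q2, q5, q6}, q6→{q6}; now {q0, q1, q2, q4, q5, q6}.
Read 'a': q0→{q3, q4, q5, q6}, q1→{q2, q5}, q2→{q0, q1}, q4→{q0, q2, q5, q6}, q5→{q1}, q6→{q6}; now {q0, q1, q2, q3, q4, q5, q6}.

{q0, q1, q2, q3, q4, q5, q6}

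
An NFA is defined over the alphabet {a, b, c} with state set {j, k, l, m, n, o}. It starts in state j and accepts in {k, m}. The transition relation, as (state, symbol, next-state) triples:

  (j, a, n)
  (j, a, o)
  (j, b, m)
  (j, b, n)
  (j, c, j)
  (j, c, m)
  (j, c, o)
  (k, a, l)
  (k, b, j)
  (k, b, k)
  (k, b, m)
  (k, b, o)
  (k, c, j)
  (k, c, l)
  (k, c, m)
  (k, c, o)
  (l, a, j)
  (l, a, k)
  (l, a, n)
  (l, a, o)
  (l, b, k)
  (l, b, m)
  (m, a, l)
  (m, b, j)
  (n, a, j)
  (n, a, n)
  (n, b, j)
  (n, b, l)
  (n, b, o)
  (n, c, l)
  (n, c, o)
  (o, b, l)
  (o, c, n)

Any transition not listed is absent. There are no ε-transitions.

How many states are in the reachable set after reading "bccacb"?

5

Start in {j}.
Read 'b': {j} → {m, n}.
Read 'c': {m, n} → {l, o}.
Read 'c': {l, o} → {n}.
Read 'a': {n} → {j, n}.
Read 'c': {j, n} → {j, l, m, o}.
Read 'b': {j, l, m, o} → {j, k, l, m, n}.
That set has 5 states.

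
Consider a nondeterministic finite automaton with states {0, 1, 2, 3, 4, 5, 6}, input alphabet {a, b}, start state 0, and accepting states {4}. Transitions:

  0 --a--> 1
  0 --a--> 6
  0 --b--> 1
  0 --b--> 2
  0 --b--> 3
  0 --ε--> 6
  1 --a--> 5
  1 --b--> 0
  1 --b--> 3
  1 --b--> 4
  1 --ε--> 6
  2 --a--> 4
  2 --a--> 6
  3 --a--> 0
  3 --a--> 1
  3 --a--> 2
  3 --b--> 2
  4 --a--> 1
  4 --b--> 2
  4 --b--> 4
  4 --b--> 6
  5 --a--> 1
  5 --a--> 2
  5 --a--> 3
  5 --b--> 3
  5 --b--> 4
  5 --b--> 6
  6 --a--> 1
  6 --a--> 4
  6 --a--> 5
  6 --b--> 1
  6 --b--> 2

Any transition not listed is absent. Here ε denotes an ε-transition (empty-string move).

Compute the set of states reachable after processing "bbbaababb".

{0, 1, 2, 3, 4, 6}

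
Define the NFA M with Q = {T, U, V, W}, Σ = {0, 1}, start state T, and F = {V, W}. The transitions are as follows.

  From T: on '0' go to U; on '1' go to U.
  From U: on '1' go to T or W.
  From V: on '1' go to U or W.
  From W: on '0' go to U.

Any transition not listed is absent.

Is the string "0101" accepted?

Yes

Start in {T}.
Read '0': {T} → {U}.
Read '1': {U} → {T, W}.
Read '0': {T, W} → {U}.
Read '1': {U} → {T, W}.
The final set {T, W} contains the accepting state W.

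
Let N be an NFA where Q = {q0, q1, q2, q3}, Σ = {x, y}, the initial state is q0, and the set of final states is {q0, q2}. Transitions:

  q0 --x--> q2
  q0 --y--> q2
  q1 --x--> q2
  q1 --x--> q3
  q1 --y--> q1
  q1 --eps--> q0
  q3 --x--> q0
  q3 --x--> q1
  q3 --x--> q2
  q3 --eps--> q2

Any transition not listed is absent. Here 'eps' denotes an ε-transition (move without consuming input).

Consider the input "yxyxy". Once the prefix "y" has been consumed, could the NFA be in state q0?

No

Start in {q0}.
Read 'y': q0→{q2}; now {q2}.
State q0 is not in {q2}.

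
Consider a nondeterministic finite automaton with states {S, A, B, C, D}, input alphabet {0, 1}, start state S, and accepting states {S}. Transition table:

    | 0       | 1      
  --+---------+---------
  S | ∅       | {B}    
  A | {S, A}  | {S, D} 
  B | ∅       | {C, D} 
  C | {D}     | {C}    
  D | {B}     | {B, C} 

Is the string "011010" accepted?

Start in {S}.
Read '0': {S} → ∅.
The set is empty and remains empty for the remaining 5 symbols.
The final set ∅ contains no accepting state.

No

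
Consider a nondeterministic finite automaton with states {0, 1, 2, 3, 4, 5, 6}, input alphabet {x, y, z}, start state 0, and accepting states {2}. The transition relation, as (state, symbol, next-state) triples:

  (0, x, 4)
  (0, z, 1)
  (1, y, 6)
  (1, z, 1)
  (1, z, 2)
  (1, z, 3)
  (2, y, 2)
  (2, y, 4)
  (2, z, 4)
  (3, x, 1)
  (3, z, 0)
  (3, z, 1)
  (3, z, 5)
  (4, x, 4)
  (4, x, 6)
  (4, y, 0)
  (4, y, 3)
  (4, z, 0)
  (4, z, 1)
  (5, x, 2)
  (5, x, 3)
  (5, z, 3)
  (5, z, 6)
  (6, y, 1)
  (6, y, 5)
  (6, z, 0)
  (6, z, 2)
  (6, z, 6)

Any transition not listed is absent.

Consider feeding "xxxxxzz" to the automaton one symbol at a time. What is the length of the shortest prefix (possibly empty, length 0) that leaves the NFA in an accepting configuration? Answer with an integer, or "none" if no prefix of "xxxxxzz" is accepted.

Start in {0}.
Read 'x': 0→{4}; now {4}.
Read 'x': 4→{4, 6}; now {4, 6}.
Read 'x': 4→{4, 6}, 6→∅; now {4, 6}.
Read 'x': 4→{4, 6}, 6→∅; now {4, 6}.
Read 'x': 4→{4, 6}, 6→∅; now {4, 6}.
Read 'z': 4→{0, 1}, 6→{0, 2, 6}; now {0, 1, 2, 6}.
None of the earlier sets intersect F, but {0, 1, 2, 6} does.

6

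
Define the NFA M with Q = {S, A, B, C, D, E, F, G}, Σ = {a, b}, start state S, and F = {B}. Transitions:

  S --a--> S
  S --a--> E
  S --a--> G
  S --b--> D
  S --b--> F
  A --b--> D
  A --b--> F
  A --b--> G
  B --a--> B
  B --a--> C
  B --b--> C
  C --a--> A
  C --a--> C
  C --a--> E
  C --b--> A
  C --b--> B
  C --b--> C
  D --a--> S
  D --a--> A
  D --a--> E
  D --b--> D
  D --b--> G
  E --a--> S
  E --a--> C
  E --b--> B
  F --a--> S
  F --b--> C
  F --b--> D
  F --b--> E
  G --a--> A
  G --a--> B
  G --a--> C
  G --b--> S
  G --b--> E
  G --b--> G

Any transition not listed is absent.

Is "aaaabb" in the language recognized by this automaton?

Start in {S}.
Read 'a': S→{S, E, G}; now {S, E, G}.
Read 'a': S→{S, E, G}, E→{S, C}, G→{A, B, C}; now {S, A, B, C, E, G}.
Read 'a': S→{S, E, G}, A→∅, B→{B, C}, C→{A, C, E}, E→{S, C}, G→{A, B, C}; now {S, A, B, C, E, G}.
Read 'a': S→{S, E, G}, A→∅, B→{B, C}, C→{A, C, E}, E→{S, C}, G→{A, B, C}; now {S, A, B, C, E, G}.
Read 'b': S→{D, F}, A→{D, F, G}, B→{C}, C→{A, B, C}, E→{B}, G→{S, E, G}; now {S, A, B, C, D, E, F, G}.
Read 'b': S→{D, F}, A→{D, F, G}, B→{C}, C→{A, B, C}, D→{D, G}, E→{B}, F→{C, D, E}, G→{S, E, G}; now {S, A, B, C, D, E, F, G}.
The final set {S, A, B, C, D, E, F, G} contains the accepting state B.

Yes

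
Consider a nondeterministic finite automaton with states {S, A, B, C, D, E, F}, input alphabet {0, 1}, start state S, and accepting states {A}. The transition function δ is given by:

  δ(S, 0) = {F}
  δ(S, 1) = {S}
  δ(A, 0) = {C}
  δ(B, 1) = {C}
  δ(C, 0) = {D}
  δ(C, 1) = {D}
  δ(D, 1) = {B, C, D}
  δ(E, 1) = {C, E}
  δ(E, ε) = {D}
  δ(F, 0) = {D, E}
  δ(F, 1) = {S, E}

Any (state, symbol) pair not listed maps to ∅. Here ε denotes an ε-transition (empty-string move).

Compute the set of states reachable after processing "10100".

{D, E}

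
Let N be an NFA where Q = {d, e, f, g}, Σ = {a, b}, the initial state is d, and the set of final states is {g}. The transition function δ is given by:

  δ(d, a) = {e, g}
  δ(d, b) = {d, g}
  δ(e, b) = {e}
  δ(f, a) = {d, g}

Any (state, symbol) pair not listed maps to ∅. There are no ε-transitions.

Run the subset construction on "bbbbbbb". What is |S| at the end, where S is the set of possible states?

2

Start in {d}.
Read 'b': {d} → {d, g}.
Read 'b': {d, g} → {d, g}.
Read 'b': {d, g} → {d, g}.
Read 'b': {d, g} → {d, g}.
Read 'b': {d, g} → {d, g}.
Read 'b': {d, g} → {d, g}.
Read 'b': {d, g} → {d, g}.
That set has 2 states.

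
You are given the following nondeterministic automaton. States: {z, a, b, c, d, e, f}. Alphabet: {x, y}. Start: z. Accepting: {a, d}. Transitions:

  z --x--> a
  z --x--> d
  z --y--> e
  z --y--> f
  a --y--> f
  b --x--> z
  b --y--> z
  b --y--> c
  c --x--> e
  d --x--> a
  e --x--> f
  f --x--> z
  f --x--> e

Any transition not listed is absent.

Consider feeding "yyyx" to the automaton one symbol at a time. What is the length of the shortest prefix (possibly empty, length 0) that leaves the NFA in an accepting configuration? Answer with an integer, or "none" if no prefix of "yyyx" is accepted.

Start in {z}.
Read 'y': {z} → {e, f}.
Read 'y': {e, f} → ∅.
The set is empty and remains empty for the remaining 2 symbols.
No reachable set along the way intersects F.

none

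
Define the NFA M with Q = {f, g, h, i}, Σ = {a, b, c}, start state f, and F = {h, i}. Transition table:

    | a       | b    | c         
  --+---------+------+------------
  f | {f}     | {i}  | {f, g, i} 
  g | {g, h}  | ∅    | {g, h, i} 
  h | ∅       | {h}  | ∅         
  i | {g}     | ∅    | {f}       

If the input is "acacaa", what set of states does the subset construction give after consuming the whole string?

Start in {f}.
Read 'a': f→{f}; now {f}.
Read 'c': f→{f, g, i}; now {f, g, i}.
Read 'a': f→{f}, g→{g, h}, i→{g}; now {f, g, h}.
Read 'c': f→{f, g, i}, g→{g, h, i}, h→∅; now {f, g, h, i}.
Read 'a': f→{f}, g→{g, h}, h→∅, i→{g}; now {f, g, h}.
Read 'a': f→{f}, g→{g, h}, h→∅; now {f, g, h}.

{f, g, h}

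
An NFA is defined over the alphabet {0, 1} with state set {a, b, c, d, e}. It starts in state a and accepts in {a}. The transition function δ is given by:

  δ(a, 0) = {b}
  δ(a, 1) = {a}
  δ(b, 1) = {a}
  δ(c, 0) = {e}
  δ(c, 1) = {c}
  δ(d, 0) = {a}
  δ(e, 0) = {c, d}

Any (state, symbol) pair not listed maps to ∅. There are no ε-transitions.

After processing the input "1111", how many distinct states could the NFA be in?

Start in {a}.
Read '1': a→{a}; now {a}.
Read '1': a→{a}; now {a}.
Read '1': a→{a}; now {a}.
Read '1': a→{a}; now {a}.
That set has 1 state.

1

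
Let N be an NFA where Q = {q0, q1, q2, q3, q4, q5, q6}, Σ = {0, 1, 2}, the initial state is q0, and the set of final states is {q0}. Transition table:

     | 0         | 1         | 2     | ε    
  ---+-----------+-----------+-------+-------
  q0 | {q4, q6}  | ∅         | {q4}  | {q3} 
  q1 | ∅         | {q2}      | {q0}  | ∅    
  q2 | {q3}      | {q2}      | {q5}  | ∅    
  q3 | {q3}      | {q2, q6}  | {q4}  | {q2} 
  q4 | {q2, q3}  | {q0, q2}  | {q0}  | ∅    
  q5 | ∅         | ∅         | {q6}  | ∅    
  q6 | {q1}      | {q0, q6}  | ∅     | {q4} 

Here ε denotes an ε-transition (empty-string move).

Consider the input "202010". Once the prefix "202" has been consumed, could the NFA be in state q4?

Yes

Start: ε-closure({q0}) = {q0, q2, q3}.
Read '2': q0→{q4}, q2→{q5}, q3→{q4}; now {q4, q5}.
Read '0': q4→{q2, q3}, q5→∅; now {q2, q3}.
Read '2': q2→{q5}, q3→{q4}; now {q4, q5}.
State q4 is in {q4, q5}.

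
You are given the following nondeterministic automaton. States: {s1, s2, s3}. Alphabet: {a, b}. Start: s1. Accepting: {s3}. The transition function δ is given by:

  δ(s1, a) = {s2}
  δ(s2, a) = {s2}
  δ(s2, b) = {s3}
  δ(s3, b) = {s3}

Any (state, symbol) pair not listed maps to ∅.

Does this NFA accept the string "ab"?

Start in {s1}.
Read 'a': s1→{s2}; now {s2}.
Read 'b': s2→{s3}; now {s3}.
The final set {s3} contains the accepting state s3.

Yes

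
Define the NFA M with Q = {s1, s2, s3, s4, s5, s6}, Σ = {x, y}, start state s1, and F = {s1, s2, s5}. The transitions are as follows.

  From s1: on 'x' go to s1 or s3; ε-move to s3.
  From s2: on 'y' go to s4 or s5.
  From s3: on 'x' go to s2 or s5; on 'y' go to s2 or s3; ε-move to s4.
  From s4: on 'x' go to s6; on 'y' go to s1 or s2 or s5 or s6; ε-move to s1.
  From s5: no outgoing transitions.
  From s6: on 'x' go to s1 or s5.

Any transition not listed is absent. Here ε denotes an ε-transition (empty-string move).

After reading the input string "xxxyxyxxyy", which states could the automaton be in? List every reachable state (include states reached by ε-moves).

Start: ε-closure({s1}) = {s1, s3, s4}.
Read 'x': s1→{s1, s3}, s3→{s2, s5}, s4→{s6}; union {s1, s2, s3, s5, s6}; ε-closure = {s1, s2, s3, s4, s5, s6}.
Read 'x': s1→{s1, s3}, s2→∅, s3→{s2, s5}, s4→{s6}, s5→∅, s6→{s1, s5}; union {s1, s2, s3, s5, s6}; ε-closure = {s1, s2, s3, s4, s5, s6}.
Read 'x': s1→{s1, s3}, s2→∅, s3→{s2, s5}, s4→{s6}, s5→∅, s6→{s1, s5}; union {s1, s2, s3, s5, s6}; ε-closure = {s1, s2, s3, s4, s5, s6}.
Read 'y': s1→∅, s2→{s4, s5}, s3→{s2, s3}, s4→{s1, s2, s5, s6}, s5→∅, s6→∅; now {s1, s2, s3, s4, s5, s6}.
Read 'x': s1→{s1, s3}, s2→∅, s3→{s2, s5}, s4→{s6}, s5→∅, s6→{s1, s5}; union {s1, s2, s3, s5, s6}; ε-closure = {s1, s2, s3, s4, s5, s6}.
Read 'y': s1→∅, s2→{s4, s5}, s3→{s2, s3}, s4→{s1, s2, s5, s6}, s5→∅, s6→∅; now {s1, s2, s3, s4, s5, s6}.
Read 'x': s1→{s1, s3}, s2→∅, s3→{s2, s5}, s4→{s6}, s5→∅, s6→{s1, s5}; union {s1, s2, s3, s5, s6}; ε-closure = {s1, s2, s3, s4, s5, s6}.
Read 'x': s1→{s1, s3}, s2→∅, s3→{s2, s5}, s4→{s6}, s5→∅, s6→{s1, s5}; union {s1, s2, s3, s5, s6}; ε-closure = {s1, s2, s3, s4, s5, s6}.
Read 'y': s1→∅, s2→{s4, s5}, s3→{s2, s3}, s4→{s1, s2, s5, s6}, s5→∅, s6→∅; now {s1, s2, s3, s4, s5, s6}.
Read 'y': s1→∅, s2→{s4, s5}, s3→{s2, s3}, s4→{s1, s2, s5, s6}, s5→∅, s6→∅; now {s1, s2, s3, s4, s5, s6}.

{s1, s2, s3, s4, s5, s6}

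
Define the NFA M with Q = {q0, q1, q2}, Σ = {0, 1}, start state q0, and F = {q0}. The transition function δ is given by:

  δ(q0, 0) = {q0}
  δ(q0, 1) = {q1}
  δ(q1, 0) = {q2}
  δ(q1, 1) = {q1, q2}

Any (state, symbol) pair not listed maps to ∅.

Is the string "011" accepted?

No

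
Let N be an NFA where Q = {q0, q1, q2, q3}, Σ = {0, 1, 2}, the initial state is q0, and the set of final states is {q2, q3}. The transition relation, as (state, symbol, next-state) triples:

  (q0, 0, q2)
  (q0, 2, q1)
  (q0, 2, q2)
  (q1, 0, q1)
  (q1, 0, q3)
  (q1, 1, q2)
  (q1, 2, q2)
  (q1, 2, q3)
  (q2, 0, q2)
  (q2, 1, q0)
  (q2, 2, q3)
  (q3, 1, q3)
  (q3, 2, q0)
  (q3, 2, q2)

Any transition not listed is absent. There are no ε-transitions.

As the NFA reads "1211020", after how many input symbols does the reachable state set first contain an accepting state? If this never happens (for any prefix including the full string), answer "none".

Start in {q0}.
Read '1': q0→∅; now ∅.
The set is empty and remains empty for the remaining 6 symbols.
No reachable set along the way intersects F.

none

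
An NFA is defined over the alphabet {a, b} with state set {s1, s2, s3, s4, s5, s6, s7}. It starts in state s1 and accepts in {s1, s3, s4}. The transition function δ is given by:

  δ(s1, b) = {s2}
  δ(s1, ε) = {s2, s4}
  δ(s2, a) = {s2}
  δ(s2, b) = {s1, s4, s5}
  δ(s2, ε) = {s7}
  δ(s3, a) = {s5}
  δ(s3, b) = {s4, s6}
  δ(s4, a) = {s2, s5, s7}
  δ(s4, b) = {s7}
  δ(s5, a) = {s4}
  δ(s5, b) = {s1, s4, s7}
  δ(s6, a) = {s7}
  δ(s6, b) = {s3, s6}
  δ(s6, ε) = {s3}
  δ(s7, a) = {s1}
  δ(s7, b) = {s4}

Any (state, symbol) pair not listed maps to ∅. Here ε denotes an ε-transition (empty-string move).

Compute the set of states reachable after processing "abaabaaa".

{s1, s2, s4, s5, s7}

Start: ε-closure({s1}) = {s1, s2, s4, s7}.
Read 'a': s1→∅, s2→{s2}, s4→{s2, s5, s7}, s7→{s1}; union {s1, s2, s5, s7}; ε-closure = {s1, s2, s4, s5, s7}.
Read 'b': s1→{s2}, s2→{s1, s4, s5}, s4→{s7}, s5→{s1, s4, s7}, s7→{s4}; now {s1, s2, s4, s5, s7}.
Read 'a': s1→∅, s2→{s2}, s4→{s2, s5, s7}, s5→{s4}, s7→{s1}; now {s1, s2, s4, s5, s7}.
Read 'a': s1→∅, s2→{s2}, s4→{s2, s5, s7}, s5→{s4}, s7→{s1}; now {s1, s2, s4, s5, s7}.
Read 'b': s1→{s2}, s2→{s1, s4, s5}, s4→{s7}, s5→{s1, s4, s7}, s7→{s4}; now {s1, s2, s4, s5, s7}.
Read 'a': s1→∅, s2→{s2}, s4→{s2, s5, s7}, s5→{s4}, s7→{s1}; now {s1, s2, s4, s5, s7}.
Read 'a': s1→∅, s2→{s2}, s4→{s2, s5, s7}, s5→{s4}, s7→{s1}; now {s1, s2, s4, s5, s7}.
Read 'a': s1→∅, s2→{s2}, s4→{s2, s5, s7}, s5→{s4}, s7→{s1}; now {s1, s2, s4, s5, s7}.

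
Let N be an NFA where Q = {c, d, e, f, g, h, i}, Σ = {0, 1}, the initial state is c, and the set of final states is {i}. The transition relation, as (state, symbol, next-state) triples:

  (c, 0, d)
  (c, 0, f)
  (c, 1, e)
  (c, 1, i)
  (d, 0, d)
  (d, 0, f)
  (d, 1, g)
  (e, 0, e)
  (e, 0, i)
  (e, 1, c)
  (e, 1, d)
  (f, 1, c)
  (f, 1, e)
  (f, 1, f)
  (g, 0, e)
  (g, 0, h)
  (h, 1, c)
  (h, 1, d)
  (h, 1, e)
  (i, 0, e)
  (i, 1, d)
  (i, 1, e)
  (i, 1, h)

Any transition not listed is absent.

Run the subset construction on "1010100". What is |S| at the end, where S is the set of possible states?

4

Start in {c}.
Read '1': {c} → {e, i}.
Read '0': {e, i} → {e, i}.
Read '1': {e, i} → {c, d, e, h}.
Read '0': {c, d, e, h} → {d, e, f, i}.
Read '1': {d, e, f, i} → {c, d, e, f, g, h}.
Read '0': {c, d, e, f, g, h} → {d, e, f, h, i}.
Read '0': {d, e, f, h, i} → {d, e, f, i}.
That set has 4 states.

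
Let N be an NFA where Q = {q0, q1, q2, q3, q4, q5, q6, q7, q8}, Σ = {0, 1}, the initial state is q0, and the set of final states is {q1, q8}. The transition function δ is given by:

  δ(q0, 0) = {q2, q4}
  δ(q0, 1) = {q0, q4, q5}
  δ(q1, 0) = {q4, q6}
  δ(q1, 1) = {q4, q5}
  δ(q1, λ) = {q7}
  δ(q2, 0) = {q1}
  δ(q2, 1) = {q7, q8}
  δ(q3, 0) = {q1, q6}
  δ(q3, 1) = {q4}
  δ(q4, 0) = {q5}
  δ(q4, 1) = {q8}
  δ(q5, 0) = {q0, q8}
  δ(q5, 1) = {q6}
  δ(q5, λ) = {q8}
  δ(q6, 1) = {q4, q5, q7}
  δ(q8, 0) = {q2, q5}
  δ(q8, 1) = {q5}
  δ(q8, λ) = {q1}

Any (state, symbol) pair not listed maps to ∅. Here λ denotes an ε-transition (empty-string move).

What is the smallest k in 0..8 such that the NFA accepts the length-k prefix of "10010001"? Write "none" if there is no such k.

1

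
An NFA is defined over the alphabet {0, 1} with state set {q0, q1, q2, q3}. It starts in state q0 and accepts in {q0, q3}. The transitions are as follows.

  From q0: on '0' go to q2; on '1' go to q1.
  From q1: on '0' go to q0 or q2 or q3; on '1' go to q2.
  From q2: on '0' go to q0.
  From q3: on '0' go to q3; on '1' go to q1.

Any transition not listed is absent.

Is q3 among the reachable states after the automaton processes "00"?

Start in {q0}.
Read '0': {q0} → {q2}.
Read '0': {q2} → {q0}.
State q3 is not in {q0}.

No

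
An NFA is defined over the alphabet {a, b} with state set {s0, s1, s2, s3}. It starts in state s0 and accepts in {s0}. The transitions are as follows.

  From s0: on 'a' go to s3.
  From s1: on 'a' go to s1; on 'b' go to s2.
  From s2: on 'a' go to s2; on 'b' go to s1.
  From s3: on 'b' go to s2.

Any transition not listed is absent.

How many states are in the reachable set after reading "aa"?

0

Start in {s0}.
Read 'a': {s0} → {s3}.
Read 'a': {s3} → ∅.
That set has 0 states.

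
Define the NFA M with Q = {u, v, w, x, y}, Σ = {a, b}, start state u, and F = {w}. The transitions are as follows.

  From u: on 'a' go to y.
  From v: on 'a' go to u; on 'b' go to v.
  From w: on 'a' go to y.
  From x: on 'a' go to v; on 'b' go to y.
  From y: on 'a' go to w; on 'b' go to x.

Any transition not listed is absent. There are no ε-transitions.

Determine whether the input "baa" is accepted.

Start in {u}.
Read 'b': {u} → ∅.
The set is empty and remains empty for the remaining 2 symbols.
The final set ∅ contains no accepting state.

No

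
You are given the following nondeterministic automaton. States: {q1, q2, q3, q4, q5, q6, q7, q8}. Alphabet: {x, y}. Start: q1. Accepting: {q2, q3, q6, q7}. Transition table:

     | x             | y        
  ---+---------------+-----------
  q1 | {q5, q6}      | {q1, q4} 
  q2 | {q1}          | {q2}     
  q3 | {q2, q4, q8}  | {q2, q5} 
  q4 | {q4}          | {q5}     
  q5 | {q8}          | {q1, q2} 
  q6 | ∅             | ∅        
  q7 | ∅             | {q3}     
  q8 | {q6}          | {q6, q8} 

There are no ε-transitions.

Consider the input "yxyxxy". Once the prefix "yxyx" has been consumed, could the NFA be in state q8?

Start in {q1}.
Read 'y': q1→{q1, q4}; now {q1, q4}.
Read 'x': q1→{q5, q6}, q4→{q4}; now {q4, q5, q6}.
Read 'y': q4→{q5}, q5→{q1, q2}, q6→∅; now {q1, q2, q5}.
Read 'x': q1→{q5, q6}, q2→{q1}, q5→{q8}; now {q1, q5, q6, q8}.
State q8 is in {q1, q5, q6, q8}.

Yes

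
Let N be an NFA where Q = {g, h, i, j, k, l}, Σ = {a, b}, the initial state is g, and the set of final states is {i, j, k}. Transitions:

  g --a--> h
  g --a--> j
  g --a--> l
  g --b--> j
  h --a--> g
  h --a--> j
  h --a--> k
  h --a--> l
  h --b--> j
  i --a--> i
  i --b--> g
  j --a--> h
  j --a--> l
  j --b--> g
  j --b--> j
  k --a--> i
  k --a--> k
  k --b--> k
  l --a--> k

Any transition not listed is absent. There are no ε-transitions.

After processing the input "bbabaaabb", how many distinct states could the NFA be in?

3

Start in {g}.
Read 'b': g→{j}; now {j}.
Read 'b': j→{g, j}; now {g, j}.
Read 'a': g→{h, j, l}, j→{h, l}; now {h, j, l}.
Read 'b': h→{j}, j→{g, j}, l→∅; now {g, j}.
Read 'a': g→{h, j, l}, j→{h, l}; now {h, j, l}.
Read 'a': h→{g, j, k, l}, j→{h, l}, l→{k}; now {g, h, j, k, l}.
Read 'a': g→{h, j, l}, h→{g, j, k, l}, j→{h, l}, k→{i, k}, l→{k}; now {g, h, i, j, k, l}.
Read 'b': g→{j}, h→{j}, i→{g}, j→{g, j}, k→{k}, l→∅; now {g, j, k}.
Read 'b': g→{j}, j→{g, j}, k→{k}; now {g, j, k}.
That set has 3 states.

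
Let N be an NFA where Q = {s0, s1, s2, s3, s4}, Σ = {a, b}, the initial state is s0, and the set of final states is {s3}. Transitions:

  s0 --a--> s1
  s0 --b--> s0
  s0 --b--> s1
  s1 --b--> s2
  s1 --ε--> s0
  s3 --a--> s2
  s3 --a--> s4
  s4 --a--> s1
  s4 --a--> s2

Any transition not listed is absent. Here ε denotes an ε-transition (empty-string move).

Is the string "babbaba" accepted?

Start in {s0}.
Read 'b': s0→{s0, s1}; now {s0, s1}.
Read 'a': s0→{s1}, s1→∅; union {s1}; ε-closure = {s0, s1}.
Read 'b': s0→{s0, s1}, s1→{s2}; now {s0, s1, s2}.
Read 'b': s0→{s0, s1}, s1→{s2}, s2→∅; now {s0, s1, s2}.
Read 'a': s0→{s1}, s1→∅, s2→∅; union {s1}; ε-closure = {s0, s1}.
Read 'b': s0→{s0, s1}, s1→{s2}; now {s0, s1, s2}.
Read 'a': s0→{s1}, s1→∅, s2→∅; union {s1}; ε-closure = {s0, s1}.
The final set {s0, s1} contains no accepting state.

No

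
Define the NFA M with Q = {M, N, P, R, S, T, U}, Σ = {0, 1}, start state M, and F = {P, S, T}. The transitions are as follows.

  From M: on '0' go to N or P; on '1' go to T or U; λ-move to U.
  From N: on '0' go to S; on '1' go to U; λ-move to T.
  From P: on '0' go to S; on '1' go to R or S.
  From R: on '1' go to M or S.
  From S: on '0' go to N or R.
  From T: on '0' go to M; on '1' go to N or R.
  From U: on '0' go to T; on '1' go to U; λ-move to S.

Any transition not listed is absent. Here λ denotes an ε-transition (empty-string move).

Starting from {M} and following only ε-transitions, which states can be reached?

{M, S, U}

Begin with {M}.
ε-move M → U; add U.
ε-move U → S; add S.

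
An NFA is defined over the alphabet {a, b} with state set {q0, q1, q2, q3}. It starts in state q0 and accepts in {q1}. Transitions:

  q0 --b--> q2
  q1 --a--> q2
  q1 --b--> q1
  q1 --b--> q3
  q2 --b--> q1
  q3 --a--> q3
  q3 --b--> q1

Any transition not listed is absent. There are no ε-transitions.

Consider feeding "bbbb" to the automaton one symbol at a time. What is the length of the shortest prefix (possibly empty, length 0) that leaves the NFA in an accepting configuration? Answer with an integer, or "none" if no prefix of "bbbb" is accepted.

Start in {q0}.
Read 'b': q0→{q2}; now {q2}.
Read 'b': q2→{q1}; now {q1}.
None of the earlier sets intersect F, but {q1} does.

2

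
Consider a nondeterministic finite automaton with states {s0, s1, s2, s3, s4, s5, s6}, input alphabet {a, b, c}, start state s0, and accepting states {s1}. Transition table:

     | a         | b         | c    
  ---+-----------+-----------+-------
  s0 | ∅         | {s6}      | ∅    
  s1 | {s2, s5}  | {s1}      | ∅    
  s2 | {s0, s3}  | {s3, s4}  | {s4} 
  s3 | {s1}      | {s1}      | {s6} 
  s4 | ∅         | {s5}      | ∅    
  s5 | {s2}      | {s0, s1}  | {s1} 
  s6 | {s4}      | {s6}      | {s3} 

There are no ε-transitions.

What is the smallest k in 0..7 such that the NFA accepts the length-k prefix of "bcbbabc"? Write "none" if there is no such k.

3

Start in {s0}.
Read 'b': {s0} → {s6}.
Read 'c': {s6} → {s3}.
Read 'b': {s3} → {s1}.
None of the earlier sets intersect F, but {s1} does.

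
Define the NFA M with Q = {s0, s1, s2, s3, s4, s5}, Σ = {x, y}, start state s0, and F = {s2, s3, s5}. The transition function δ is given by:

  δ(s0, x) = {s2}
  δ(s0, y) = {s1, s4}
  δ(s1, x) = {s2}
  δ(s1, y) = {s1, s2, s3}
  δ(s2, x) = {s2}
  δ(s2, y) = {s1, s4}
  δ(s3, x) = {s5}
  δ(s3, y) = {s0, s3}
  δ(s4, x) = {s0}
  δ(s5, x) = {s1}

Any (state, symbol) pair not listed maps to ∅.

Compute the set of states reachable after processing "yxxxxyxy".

{s1, s4}

Start in {s0}.
Read 'y': {s0} → {s1, s4}.
Read 'x': {s1, s4} → {s0, s2}.
Read 'x': {s0, s2} → {s2}.
Read 'x': {s2} → {s2}.
Read 'x': {s2} → {s2}.
Read 'y': {s2} → {s1, s4}.
Read 'x': {s1, s4} → {s0, s2}.
Read 'y': {s0, s2} → {s1, s4}.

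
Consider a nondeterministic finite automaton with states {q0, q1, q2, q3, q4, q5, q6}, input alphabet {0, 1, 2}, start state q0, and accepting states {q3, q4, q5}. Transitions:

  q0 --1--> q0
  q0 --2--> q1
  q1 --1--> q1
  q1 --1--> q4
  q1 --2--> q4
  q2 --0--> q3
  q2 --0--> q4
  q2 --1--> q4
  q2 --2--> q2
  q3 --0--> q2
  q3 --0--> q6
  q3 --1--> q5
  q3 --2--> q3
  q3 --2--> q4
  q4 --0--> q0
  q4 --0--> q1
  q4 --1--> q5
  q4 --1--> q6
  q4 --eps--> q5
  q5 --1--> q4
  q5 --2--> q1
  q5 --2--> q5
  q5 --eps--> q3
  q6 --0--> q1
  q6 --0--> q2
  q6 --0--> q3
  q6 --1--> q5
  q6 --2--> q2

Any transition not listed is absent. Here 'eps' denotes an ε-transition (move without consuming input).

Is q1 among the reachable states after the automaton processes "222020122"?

Yes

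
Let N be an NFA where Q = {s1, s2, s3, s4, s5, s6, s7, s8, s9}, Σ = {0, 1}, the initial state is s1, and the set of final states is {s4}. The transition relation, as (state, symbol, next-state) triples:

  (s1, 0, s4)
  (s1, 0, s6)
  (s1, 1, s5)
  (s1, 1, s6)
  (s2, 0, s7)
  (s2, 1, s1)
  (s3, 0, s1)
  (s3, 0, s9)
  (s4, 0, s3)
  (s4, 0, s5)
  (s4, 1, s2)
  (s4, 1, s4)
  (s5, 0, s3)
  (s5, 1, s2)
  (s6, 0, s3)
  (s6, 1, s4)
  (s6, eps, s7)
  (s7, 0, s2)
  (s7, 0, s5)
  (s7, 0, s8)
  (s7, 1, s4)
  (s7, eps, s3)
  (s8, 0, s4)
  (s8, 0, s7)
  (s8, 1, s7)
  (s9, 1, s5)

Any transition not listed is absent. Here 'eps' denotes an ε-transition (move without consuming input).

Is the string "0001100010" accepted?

Start in {s1}.
Read '0': s1→{s4, s6}; union {s4, s6}; ε-closure = {s3, s4, s6, s7}.
Read '0': s3→{s1, s9}, s4→{s3, s5}, s6→{s3}, s7→{s2, s5, s8}; now {s1, s2, s3, s5, s8, s9}.
Read '0': s1→{s4, s6}, s2→{s7}, s3→{s1, s9}, s5→{s3}, s8→{s4, s7}, s9→∅; now {s1, s3, s4, s6, s7, s9}.
Read '1': s1→{s5, s6}, s3→∅, s4→{s2, s4}, s6→{s4}, s7→{s4}, s9→{s5}; union {s2, s4, s5, s6}; ε-closure = {s2, s3, s4, s5, s6, s7}.
Read '1': s2→{s1}, s3→∅, s4→{s2, s4}, s5→{s2}, s6→{s4}, s7→{s4}; now {s1, s2, s4}.
Read '0': s1→{s4, s6}, s2→{s7}, s4→{s3, s5}; now {s3, s4, s5, s6, s7}.
Read '0': s3→{s1, s9}, s4→{s3, s5}, s5→{s3}, s6→{s3}, s7→{s2, s5, s8}; now {s1, s2, s3, s5, s8, s9}.
Read '0': s1→{s4, s6}, s2→{s7}, s3→{s1, s9}, s5→{s3}, s8→{s4, s7}, s9→∅; now {s1, s3, s4, s6, s7, s9}.
Read '1': s1→{s5, s6}, s3→∅, s4→{s2, s4}, s6→{s4}, s7→{s4}, s9→{s5}; union {s2, s4, s5, s6}; ε-closure = {s2, s3, s4, s5, s6, s7}.
Read '0': s2→{s7}, s3→{s1, s9}, s4→{s3, s5}, s5→{s3}, s6→{s3}, s7→{s2, s5, s8}; now {s1, s2, s3, s5, s7, s8, s9}.
The final set {s1, s2, s3, s5, s7, s8, s9} contains no accepting state.

No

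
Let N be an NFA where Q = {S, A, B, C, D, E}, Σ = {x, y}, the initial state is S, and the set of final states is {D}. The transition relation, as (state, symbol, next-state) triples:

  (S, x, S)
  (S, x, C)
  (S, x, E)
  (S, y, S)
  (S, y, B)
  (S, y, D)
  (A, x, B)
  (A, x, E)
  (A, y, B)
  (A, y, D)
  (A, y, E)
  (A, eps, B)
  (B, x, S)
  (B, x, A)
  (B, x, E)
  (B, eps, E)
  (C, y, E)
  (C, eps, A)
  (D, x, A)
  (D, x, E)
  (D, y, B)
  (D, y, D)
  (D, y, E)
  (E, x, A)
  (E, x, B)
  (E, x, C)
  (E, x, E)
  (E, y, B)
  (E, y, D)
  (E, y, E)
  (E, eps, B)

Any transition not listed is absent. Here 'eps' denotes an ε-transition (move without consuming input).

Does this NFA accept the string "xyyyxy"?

Yes

Start in {S}.
Read 'x': S→{S, C, E}; union {S, C, E}; ε-closure = {S, A, B, C, E}.
Read 'y': S→{S, B, D}, A→{B, D, E}, B→∅, C→{E}, E→{B, D, E}; now {S, B, D, E}.
Read 'y': S→{S, B, D}, B→∅, D→{B, D, E}, E→{B, D, E}; now {S, B, D, E}.
Read 'y': S→{S, B, D}, B→∅, D→{B, D, E}, E→{B, D, E}; now {S, B, D, E}.
Read 'x': S→{S, C, E}, B→{S, A, E}, D→{A, E}, E→{A, B, C, E}; now {S, A, B, C, E}.
Read 'y': S→{S, B, D}, A→{B, D, E}, B→∅, C→{E}, E→{B, D, E}; now {S, B, D, E}.
The final set {S, B, D, E} contains the accepting state D.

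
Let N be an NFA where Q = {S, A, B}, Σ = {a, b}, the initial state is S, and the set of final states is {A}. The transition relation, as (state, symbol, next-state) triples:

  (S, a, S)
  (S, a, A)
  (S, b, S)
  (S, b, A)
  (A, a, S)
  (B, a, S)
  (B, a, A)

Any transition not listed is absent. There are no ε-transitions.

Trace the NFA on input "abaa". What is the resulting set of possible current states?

{S, A}

Start in {S}.
Read 'a': {S} → {S, A}.
Read 'b': {S, A} → {S, A}.
Read 'a': {S, A} → {S, A}.
Read 'a': {S, A} → {S, A}.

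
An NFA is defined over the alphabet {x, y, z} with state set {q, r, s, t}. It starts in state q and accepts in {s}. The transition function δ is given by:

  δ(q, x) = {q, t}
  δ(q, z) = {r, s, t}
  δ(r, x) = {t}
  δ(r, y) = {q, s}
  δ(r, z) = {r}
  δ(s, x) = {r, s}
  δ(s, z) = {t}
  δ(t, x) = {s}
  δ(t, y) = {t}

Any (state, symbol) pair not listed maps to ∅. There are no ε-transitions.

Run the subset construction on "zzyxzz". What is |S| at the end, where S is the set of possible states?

2

Start in {q}.
Read 'z': q→{r, s, t}; now {r, s, t}.
Read 'z': r→{r}, s→{t}, t→∅; now {r, t}.
Read 'y': r→{q, s}, t→{t}; now {q, s, t}.
Read 'x': q→{q, t}, s→{r, s}, t→{s}; now {q, r, s, t}.
Read 'z': q→{r, s, t}, r→{r}, s→{t}, t→∅; now {r, s, t}.
Read 'z': r→{r}, s→{t}, t→∅; now {r, t}.
That set has 2 states.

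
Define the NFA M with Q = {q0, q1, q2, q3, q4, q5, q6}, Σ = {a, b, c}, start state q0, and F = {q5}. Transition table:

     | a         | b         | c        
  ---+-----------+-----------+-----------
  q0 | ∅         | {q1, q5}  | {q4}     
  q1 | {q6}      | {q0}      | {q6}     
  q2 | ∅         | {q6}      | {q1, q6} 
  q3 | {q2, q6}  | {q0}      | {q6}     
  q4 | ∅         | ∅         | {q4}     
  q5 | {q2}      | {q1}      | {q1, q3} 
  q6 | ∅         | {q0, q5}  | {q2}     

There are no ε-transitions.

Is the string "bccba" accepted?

No

Start in {q0}.
Read 'b': q0→{q1, q5}; now {q1, q5}.
Read 'c': q1→{q6}, q5→{q1, q3}; now {q1, q3, q6}.
Read 'c': q1→{q6}, q3→{q6}, q6→{q2}; now {q2, q6}.
Read 'b': q2→{q6}, q6→{q0, q5}; now {q0, q5, q6}.
Read 'a': q0→∅, q5→{q2}, q6→∅; now {q2}.
The final set {q2} contains no accepting state.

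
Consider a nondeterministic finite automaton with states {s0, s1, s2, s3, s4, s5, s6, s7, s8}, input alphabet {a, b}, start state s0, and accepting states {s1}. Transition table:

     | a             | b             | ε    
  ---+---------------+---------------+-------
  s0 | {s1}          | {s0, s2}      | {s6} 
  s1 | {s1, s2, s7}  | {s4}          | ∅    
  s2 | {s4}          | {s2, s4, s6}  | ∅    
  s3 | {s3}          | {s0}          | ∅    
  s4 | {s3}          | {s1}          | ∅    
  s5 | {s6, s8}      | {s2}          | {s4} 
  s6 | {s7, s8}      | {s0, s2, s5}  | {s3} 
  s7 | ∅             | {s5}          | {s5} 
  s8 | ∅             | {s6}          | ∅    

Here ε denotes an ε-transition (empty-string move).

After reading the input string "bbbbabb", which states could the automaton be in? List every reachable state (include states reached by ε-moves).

Start: ε-closure({s0}) = {s0, s3, s6}.
Read 'b': {s0, s3, s6} → {s0, s2, s3, s4, s5, s6}.
Read 'b': {s0, s2, s3, s4, s5, s6} → {s0, s1, s2, s3, s4, s5, s6}.
Read 'b': {s0, s1, s2, s3, s4, s5, s6} → {s0, s1, s2, s3, s4, s5, s6}.
Read 'b': {s0, s1, s2, s3, s4, s5, s6} → {s0, s1, s2, s3, s4, s5, s6}.
Read 'a': {s0, s1, s2, s3, s4, s5, s6} → {s1, s2, s3, s4, s5, s6, s7, s8}.
Read 'b': {s1, s2, s3, s4, s5, s6, s7, s8} → {s0, s1, s2, s3, s4, s5, s6}.
Read 'b': {s0, s1, s2, s3, s4, s5, s6} → {s0, s1, s2, s3, s4, s5, s6}.

{s0, s1, s2, s3, s4, s5, s6}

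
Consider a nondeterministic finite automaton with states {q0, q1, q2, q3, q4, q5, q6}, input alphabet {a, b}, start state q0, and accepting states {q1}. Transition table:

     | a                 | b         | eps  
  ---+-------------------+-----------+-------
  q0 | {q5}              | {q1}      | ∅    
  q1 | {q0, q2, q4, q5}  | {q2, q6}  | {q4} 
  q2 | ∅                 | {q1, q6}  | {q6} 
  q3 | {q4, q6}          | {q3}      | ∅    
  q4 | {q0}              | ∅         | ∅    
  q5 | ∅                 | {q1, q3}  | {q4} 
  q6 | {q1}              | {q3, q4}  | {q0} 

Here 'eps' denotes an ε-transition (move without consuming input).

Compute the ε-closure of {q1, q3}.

Begin with {q1, q3}.
ε-move q1 → q4; add q4.

{q1, q3, q4}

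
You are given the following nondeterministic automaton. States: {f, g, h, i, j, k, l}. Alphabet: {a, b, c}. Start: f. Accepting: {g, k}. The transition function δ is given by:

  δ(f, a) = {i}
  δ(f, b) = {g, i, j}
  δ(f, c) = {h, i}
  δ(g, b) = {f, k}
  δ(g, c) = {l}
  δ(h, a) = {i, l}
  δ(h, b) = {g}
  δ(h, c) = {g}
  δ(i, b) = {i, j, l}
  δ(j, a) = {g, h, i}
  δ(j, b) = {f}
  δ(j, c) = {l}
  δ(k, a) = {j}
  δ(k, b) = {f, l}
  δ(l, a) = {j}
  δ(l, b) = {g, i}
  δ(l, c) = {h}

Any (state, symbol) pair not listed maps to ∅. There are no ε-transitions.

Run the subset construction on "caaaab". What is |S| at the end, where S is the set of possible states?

Start in {f}.
Read 'c': f→{h, i}; now {h, i}.
Read 'a': h→{i, l}, i→∅; now {i, l}.
Read 'a': i→∅, l→{j}; now {j}.
Read 'a': j→{g, h, i}; now {g, h, i}.
Read 'a': g→∅, h→{i, l}, i→∅; now {i, l}.
Read 'b': i→{i, j, l}, l→{g, i}; now {g, i, j, l}.
That set has 4 states.

4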